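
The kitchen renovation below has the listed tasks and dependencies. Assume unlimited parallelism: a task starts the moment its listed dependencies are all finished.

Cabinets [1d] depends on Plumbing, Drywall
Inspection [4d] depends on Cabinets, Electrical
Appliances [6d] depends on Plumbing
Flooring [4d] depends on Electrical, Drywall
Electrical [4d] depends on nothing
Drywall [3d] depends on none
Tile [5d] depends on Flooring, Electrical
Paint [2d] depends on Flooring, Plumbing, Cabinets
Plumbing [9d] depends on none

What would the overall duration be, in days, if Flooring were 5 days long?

Baseline: Plumbing→Appliances = 9+6 = 15 → 15 days.
The longest path through Flooring is only 13 days, so Flooring has float 2.
No other chain overtakes it, so the finish is 15 days.

15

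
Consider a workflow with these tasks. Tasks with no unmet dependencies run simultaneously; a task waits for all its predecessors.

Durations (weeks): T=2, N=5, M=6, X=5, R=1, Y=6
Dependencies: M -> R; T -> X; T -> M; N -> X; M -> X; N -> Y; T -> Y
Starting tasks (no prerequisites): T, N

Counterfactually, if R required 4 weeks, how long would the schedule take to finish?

13

Baseline: T→M→X = 2+6+5 = 13 → 13 weeks.
R is off the critical path — its longest chain is 9 weeks, giving 4 of slack.
That remains the longest chain; total 13 weeks.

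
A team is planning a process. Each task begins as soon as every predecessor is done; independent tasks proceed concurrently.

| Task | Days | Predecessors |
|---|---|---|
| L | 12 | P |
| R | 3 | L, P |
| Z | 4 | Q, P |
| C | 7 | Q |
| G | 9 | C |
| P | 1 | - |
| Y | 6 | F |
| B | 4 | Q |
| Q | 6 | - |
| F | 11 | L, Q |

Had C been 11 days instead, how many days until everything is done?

30

The binding path is P→L→F→Y = 1+12+11+6 = 30; finish at 30 days.
The longest path through C is only 22 days, so C has float 8.
No other chain overtakes it, so the finish is 30 days.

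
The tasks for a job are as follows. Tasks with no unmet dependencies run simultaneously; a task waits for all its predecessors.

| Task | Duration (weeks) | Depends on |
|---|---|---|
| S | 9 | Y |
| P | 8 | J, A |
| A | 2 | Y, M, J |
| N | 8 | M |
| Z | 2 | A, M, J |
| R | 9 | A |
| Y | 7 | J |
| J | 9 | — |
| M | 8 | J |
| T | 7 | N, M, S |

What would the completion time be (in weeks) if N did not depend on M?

32

Original critical path: J→Y→S→T = 9+7+9+7 = 32 ⇒ 32 weeks.
Without M→N, N's earliest start moves from 17 to 0.
The longest chain is now J→Y→S→T = 9+7+9+7 = 32, so the job takes 32 weeks.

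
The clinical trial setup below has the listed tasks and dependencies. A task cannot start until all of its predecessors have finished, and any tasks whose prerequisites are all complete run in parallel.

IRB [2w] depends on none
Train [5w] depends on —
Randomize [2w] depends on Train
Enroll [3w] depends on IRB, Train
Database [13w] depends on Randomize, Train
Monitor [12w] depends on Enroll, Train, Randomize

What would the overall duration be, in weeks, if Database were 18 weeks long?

25

Baseline: Train→Randomize→Database = 5+2+13 = 20 → 20 weeks.
Since Database is critical, the +5 change carries straight to that chain (now 25 weeks).
The critical path is still Train→Randomize→Database; finish is now 25 weeks.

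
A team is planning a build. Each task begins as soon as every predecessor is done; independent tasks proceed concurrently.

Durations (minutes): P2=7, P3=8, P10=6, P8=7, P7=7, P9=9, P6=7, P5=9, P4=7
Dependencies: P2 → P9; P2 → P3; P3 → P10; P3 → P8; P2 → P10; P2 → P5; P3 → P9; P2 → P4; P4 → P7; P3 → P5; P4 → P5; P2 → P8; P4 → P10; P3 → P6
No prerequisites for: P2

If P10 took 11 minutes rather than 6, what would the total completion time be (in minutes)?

26

Critical path before the change: P2→P3→P5 = 7+8+9 = 24 giving 24 minutes.
The longest path through P10 is only 21 minutes, so P10 has float 3.
Now P2→P3→P10 = 7+8+11 = 26 is longest, so the finish becomes 26 minutes.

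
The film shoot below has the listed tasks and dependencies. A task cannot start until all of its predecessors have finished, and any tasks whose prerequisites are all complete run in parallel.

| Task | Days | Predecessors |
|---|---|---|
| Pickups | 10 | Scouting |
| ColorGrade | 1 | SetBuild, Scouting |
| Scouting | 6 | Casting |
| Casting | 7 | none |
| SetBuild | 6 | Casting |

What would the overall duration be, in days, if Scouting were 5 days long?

Actual critical path: Casting→Scouting→Pickups = 7+6+10 = 23 ⇒ 23 days.
Scouting lies on that path, so at 5 days the path becomes 22 days.
No other chain overtakes it, so the finish is 22 days.

22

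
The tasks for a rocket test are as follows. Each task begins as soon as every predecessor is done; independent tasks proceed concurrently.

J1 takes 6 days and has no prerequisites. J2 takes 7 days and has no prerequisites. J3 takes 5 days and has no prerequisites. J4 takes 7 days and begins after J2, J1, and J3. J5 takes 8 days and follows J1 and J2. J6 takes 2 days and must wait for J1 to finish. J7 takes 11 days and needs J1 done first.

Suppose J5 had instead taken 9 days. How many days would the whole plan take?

17

Critical path before the change: J1→J7 = 6+11 = 17 giving 17 days.
The longest path through J5 is only 15 days, so J5 has float 2.
The critical path is still J1→J7; finish is now 17 days.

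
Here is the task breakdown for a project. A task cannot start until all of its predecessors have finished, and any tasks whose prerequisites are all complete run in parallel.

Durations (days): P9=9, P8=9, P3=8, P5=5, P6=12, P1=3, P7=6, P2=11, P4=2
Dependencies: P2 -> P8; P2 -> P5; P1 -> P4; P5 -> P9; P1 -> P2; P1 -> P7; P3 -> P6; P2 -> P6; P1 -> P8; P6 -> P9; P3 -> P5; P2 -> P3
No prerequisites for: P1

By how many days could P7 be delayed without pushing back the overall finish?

34

P1→P2→P3→P6→P9 = 3+11+8+12+9 = 43 sets the makespan at 43 days.
The longest chain containing P7 totals 9 days.
Slack of P7 = 37 − 3 = 34 days.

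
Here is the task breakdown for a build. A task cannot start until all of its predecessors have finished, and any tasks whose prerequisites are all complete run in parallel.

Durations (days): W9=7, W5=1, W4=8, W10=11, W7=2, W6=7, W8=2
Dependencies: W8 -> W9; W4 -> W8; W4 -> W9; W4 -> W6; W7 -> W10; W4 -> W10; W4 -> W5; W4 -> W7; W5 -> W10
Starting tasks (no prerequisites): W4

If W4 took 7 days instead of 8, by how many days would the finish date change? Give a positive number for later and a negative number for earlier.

-1

The binding path is W4→W7→W10 = 8+2+11 = 21; finish at 21 days.
Since W4 is critical, the -1 change carries straight to that chain (now 20 days).
The critical path is still W4→W7→W10; finish is now 20 days.
Change in finish: 20 − 21 = -1 days.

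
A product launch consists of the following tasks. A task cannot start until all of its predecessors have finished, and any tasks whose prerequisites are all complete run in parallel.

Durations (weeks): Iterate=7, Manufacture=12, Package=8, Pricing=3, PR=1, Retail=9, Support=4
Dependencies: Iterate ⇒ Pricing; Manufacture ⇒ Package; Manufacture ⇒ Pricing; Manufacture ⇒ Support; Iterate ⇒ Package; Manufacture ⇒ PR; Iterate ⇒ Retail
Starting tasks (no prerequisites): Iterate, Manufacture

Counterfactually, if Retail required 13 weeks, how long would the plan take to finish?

20

The binding path is Manufacture→Package = 12+8 = 20; finish at 20 weeks.
Retail has 4 weeks of float (longest path through it is 16).
New critical path: Iterate→Retail = 7+13 = 20 ⇒ 20 weeks.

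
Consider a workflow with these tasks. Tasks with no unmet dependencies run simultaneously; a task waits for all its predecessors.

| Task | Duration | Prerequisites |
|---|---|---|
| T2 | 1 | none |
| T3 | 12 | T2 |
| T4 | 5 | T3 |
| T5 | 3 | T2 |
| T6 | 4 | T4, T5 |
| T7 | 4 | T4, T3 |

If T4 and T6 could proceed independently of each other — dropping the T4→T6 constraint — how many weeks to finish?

Before: longest chain T2→T3→T4→T6 = 1+12+5+4 = 22, finish 22.
Without T4→T6, T6's earliest start moves from 18 to 4.
New critical path: T2→T3→T4→T7 = 1+12+5+4 = 22 ⇒ 22 weeks.

22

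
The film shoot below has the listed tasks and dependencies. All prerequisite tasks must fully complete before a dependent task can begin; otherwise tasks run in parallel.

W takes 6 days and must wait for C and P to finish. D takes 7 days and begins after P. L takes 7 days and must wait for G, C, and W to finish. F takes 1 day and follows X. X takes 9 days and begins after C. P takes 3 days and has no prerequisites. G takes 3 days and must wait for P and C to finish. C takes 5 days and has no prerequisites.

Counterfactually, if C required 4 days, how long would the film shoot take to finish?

Critical path before the change: C→W→L = 5+6+7 = 18 giving 18 days.
Since C is critical, the -1 change carries straight to that chain (now 17 days).
That remains the longest chain; total 17 days.

17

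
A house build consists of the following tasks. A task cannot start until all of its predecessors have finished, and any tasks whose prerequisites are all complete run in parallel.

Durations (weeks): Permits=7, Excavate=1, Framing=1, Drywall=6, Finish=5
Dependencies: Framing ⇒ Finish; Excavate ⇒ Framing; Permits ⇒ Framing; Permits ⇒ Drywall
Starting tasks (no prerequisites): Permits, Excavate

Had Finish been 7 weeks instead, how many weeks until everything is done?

15

Baseline: Permits→Framing→Finish = 7+1+5 = 13 → 13 weeks.
Finish is on the critical path; changing it to 7 makes that path 15 weeks.
The critical path is still Permits→Framing→Finish; finish is now 15 weeks.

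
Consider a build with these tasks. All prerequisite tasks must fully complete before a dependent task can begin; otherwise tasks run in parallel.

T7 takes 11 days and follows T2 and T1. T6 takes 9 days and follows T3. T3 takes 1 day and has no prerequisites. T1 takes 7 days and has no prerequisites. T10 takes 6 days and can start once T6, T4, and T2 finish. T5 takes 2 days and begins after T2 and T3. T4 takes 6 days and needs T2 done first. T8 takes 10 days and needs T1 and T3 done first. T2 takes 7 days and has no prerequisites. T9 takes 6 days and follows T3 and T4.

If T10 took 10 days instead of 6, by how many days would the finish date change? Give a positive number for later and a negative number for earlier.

Actual critical path: T2→T4→T10 = 7+6+6 = 19 ⇒ 19 days.
T10 is on the critical path; changing it to 10 makes that path 23 days.
The critical path is still T2→T4→T10; finish is now 23 days.
Change in finish: 23 − 19 = +4 days.

4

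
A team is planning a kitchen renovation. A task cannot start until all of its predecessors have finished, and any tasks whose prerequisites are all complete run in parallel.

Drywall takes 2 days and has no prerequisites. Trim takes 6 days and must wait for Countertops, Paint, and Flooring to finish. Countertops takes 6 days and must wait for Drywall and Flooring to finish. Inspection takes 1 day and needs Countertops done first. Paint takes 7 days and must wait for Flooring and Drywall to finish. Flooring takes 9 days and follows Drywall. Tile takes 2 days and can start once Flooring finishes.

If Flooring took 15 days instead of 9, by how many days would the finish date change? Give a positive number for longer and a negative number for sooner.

6

The binding path is Drywall→Flooring→Paint→Trim = 2+9+7+6 = 24; finish at 24 days.
Flooring is on the critical path; changing it to 15 makes that path 30 days.
The critical path is still Drywall→Flooring→Paint→Trim; finish is now 30 days.
Change in finish: 30 − 24 = +6 days.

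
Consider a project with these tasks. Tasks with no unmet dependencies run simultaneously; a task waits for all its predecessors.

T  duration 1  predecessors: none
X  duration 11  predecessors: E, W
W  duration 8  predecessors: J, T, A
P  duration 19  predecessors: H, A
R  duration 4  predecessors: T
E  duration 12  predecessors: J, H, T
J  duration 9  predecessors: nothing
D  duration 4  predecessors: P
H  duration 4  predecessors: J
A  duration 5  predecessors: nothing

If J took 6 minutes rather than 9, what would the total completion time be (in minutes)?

33

As given, the longest chain is J→H→E→X = 9+4+12+11 = 36, so the finish is 36 minutes.
J lies on that path, so at 6 minutes the path becomes 33 minutes.
That remains the longest chain; total 33 minutes.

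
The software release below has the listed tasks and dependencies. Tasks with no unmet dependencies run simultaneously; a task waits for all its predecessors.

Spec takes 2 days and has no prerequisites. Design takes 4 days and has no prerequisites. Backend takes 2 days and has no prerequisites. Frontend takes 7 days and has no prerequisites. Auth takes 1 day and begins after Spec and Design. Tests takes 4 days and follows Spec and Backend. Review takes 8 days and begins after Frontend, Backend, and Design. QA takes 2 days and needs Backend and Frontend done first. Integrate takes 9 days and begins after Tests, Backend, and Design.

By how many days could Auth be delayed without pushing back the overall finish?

10

Spec→Tests→Integrate = 2+4+9 = 15 sets the makespan at 15 days.
Auth finishes as early as 5 and must finish by 15.
Slack of Auth = 14 − 4 = 10 days.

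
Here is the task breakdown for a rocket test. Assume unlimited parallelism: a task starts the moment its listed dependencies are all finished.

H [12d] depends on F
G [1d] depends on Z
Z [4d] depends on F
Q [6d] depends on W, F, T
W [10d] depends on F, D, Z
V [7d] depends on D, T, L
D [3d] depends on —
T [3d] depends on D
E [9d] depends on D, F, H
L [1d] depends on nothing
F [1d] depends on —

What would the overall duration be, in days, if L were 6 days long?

Critical path before the change: F→H→E = 1+12+9 = 22 giving 22 days.
The longest path through L is only 8 days, so L has float 14.
No other chain overtakes it, so the finish is 22 days.

22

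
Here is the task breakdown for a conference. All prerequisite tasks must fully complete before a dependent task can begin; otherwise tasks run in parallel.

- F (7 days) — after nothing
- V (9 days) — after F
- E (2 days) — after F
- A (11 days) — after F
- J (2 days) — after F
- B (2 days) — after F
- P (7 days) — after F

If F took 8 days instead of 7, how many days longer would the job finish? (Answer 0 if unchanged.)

Critical path before the change: F→A = 7+11 = 18 giving 18 days.
F lies on that path, so at 8 days the path becomes 19 days.
No other chain overtakes it, so the finish is 19 days.
Change in finish: 19 − 18 = +1 days.

1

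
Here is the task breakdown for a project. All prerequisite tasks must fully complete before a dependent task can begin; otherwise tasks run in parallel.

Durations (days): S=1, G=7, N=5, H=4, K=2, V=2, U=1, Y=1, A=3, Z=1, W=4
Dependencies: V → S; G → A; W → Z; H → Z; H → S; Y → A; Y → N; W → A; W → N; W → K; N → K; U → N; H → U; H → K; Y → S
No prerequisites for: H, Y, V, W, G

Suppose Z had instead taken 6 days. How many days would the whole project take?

Baseline: H→U→N→K = 4+1+5+2 = 12 → 12 days.
The longest path through Z is only 5 days, so Z has float 7.
No other chain overtakes it, so the finish is 12 days.

12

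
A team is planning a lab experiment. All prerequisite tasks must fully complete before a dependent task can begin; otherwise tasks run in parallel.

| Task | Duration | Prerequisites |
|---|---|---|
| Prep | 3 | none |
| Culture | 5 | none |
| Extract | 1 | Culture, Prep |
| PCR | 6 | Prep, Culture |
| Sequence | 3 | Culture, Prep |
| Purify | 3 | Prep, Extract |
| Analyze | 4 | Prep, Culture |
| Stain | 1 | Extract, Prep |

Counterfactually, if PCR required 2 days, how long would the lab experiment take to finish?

As given, the longest chain is Culture→PCR = 5+6 = 11, so the finish is 11 days.
PCR lies on that path, so at 2 days the path becomes 7 days.
The binding chain switches to Culture→Extract→Purify = 5+1+3 = 9; finish 9 days.

9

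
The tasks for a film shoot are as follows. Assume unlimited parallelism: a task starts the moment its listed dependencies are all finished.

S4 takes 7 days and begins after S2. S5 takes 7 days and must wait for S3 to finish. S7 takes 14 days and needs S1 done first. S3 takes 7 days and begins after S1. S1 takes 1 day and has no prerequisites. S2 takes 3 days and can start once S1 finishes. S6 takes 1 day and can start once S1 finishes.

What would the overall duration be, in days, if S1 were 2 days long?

16

Actual critical path: S1→S3→S5 = 1+7+7 = 15 ⇒ 15 days.
S1 lies on that path, so at 2 days the path becomes 16 days.
No other chain overtakes it, so the finish is 16 days.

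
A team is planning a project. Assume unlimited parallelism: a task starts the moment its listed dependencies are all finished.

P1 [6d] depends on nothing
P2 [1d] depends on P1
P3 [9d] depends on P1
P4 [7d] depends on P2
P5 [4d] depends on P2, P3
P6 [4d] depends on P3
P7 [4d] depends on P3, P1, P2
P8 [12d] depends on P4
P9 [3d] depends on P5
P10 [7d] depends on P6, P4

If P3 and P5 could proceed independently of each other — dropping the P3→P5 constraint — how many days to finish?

Original critical path: P1→P2→P4→P8 = 6+1+7+12 = 26 ⇒ 26 days.
Without P3→P5, P5's earliest start moves from 15 to 7.
New critical path: P1→P2→P4→P8 = 6+1+7+12 = 26 ⇒ 26 days.

26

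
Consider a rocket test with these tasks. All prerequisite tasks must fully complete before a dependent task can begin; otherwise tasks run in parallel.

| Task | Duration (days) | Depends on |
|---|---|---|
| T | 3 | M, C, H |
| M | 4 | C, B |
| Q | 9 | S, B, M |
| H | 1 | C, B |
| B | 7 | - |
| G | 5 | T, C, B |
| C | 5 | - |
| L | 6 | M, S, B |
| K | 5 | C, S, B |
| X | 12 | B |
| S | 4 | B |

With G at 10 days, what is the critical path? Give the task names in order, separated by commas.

As given, the longest chain is B→S→Q = 7+4+9 = 20, so the finish is 20 days.
G has 1 day of float (longest path through it is 19).
The binding chain switches to B→M→T→G = 7+4+3+10 = 24; finish 24 days.

B, M, T, G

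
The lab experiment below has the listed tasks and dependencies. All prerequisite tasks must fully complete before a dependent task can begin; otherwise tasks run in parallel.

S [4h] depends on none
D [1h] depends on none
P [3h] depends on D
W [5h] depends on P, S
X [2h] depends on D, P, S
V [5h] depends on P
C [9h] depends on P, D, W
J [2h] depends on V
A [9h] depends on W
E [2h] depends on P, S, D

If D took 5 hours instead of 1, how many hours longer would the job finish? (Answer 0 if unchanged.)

4

The binding path is D→P→W→C = 1+3+5+9 = 18; finish at 18 hours.
D lies on that path, so at 5 hours the path becomes 22 hours.
The critical path is still D→P→W→C; finish is now 22 hours.
Change in finish: 22 − 18 = +4 hours.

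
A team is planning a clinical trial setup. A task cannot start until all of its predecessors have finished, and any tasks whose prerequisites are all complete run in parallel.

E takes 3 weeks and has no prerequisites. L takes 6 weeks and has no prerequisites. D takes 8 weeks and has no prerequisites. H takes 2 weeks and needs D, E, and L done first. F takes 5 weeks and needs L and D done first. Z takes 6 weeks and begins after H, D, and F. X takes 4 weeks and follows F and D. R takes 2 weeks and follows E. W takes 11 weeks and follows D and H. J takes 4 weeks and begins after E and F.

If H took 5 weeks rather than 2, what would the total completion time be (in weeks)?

Critical path before the change: D→H→W = 8+2+11 = 21 giving 21 weeks.
Since H is critical, the +3 change carries straight to that chain (now 24 weeks).
No other chain overtakes it, so the finish is 24 weeks.

24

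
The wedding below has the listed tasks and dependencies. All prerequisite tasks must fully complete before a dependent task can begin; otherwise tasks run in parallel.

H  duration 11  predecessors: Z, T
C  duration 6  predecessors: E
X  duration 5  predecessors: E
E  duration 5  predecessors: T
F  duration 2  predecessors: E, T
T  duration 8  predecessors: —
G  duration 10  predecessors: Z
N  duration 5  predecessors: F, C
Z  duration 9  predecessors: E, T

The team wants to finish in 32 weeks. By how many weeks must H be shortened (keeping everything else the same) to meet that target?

Current finish: 33 weeks; target: 32.
H is on every critical path, so each week cut from H cuts the finish by one (this holds down to a finish of 32).
Need 33 − 32 = 1 week off H → H becomes 10 weeks, finish becomes 32.

1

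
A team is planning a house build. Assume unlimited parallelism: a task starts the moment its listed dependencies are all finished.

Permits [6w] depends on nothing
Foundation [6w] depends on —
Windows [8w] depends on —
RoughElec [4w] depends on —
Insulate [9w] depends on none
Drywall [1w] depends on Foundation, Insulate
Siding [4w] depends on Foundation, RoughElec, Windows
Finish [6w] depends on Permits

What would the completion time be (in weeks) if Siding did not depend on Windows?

12

With the dependency in place, Permits→Finish = 6+6 = 12 sets the finish at 12 weeks.
Without Windows→Siding, Siding's earliest start moves from 8 to 6.
New critical path: Permits→Finish = 6+6 = 12 ⇒ 12 weeks.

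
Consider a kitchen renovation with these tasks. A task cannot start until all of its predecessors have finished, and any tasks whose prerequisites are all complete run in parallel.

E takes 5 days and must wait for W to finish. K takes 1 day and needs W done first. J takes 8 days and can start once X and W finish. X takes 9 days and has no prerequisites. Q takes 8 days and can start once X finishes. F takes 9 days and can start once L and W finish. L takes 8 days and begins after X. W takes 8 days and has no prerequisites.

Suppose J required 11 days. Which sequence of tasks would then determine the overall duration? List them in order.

X, L, F

Baseline: X→L→F = 9+8+9 = 26 → 26 days.
The longest path through J is only 17 days, so J has float 9.
The critical path is still X→L→F; finish is now 26 days.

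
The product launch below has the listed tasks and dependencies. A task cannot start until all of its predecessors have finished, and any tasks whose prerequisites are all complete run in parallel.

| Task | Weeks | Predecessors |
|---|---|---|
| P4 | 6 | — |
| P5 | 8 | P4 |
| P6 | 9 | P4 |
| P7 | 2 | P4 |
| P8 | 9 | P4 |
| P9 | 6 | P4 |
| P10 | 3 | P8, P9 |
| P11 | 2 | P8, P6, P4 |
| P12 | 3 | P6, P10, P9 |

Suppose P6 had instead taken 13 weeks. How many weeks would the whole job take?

22

Critical path before the change: P4→P8→P10→P12 = 6+9+3+3 = 21 giving 21 weeks.
P6 is off the critical path — its longest chain is 18 weeks, giving 3 of slack.
The binding chain switches to P4→P6→P12 = 6+13+3 = 22; finish 22 weeks.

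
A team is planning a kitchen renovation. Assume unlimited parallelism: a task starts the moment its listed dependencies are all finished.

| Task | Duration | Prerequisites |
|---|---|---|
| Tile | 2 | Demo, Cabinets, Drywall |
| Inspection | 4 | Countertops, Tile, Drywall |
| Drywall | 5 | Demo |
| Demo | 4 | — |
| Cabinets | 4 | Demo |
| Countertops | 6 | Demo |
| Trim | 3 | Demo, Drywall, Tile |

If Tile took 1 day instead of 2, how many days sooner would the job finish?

1

The binding path is Demo→Drywall→Tile→Inspection = 4+5+2+4 = 15; finish at 15 days.
Tile lies on that path, so at 1 day the path becomes 14 days.
No other chain overtakes it, so the finish is 14 days.
Change in finish: 14 − 15 = -1 days.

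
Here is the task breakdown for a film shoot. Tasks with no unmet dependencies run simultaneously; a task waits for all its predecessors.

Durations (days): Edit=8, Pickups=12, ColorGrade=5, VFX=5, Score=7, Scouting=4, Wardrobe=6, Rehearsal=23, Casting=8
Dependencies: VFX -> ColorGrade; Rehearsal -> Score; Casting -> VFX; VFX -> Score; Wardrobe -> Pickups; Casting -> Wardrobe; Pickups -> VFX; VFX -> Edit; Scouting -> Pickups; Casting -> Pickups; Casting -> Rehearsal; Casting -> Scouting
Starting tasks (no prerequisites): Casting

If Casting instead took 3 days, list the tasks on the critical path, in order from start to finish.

Casting, Wardrobe, Pickups, VFX, Edit

As given, the longest chain is Casting→Wardrobe→Pickups→VFX→Edit = 8+6+12+5+8 = 39, so the finish is 39 days.
Casting lies on that path, so at 3 days the path becomes 34 days.
The critical path is still Casting→Wardrobe→Pickups→VFX→Edit; finish is now 34 days.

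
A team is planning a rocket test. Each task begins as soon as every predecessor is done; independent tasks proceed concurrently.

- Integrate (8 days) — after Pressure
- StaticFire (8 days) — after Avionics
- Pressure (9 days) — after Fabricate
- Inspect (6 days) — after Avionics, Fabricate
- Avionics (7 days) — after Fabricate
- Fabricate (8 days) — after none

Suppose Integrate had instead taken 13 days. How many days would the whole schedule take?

As given, the longest chain is Fabricate→Pressure→Integrate = 8+9+8 = 25, so the finish is 25 days.
Integrate is on the critical path; changing it to 13 makes that path 30 days.
The critical path is still Fabricate→Pressure→Integrate; finish is now 30 days.

30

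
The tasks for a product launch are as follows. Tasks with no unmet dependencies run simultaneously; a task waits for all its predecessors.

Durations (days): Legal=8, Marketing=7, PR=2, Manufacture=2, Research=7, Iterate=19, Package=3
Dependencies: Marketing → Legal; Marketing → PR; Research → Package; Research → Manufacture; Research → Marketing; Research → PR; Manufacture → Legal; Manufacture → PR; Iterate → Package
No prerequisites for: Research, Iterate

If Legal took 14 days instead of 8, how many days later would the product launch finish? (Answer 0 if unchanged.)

Critical path before the change: Research→Marketing→Legal = 7+7+8 = 22 giving 22 days.
Legal lies on that path, so at 14 days the path becomes 28 days.
The critical path is still Research→Marketing→Legal; finish is now 28 days.
Change in finish: 28 − 22 = +6 days.

6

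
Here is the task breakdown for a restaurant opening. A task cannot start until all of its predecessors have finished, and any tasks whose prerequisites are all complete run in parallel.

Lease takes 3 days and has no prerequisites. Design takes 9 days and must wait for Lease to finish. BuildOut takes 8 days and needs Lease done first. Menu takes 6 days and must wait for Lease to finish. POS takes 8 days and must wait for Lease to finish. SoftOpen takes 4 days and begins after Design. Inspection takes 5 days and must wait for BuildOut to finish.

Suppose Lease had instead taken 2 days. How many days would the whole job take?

Actual critical path: Lease→Design→SoftOpen = 3+9+4 = 16 ⇒ 16 days.
Lease is on the critical path; changing it to 2 makes that path 15 days.
The critical path is still Lease→Design→SoftOpen; finish is now 15 days.

15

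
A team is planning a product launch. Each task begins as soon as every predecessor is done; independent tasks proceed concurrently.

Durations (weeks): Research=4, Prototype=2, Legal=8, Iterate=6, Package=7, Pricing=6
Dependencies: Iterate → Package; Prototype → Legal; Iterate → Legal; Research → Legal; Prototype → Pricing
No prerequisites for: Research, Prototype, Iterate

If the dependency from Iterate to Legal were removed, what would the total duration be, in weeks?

13

Original critical path: Iterate→Legal = 6+8 = 14 ⇒ 14 weeks.
Without Iterate→Legal, Legal's earliest start moves from 6 to 4.
After: Iterate→Package = 6+7 = 13 → 13 weeks.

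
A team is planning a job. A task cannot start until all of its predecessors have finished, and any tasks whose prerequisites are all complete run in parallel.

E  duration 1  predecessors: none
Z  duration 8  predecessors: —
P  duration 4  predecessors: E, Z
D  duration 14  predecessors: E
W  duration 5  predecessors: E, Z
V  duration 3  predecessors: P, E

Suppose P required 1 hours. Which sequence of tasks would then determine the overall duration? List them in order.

Baseline: Z→P→V = 8+4+3 = 15 → 15 hours.
P is on the critical path; changing it to 1 makes that path 12 hours.
Now E→D = 1+14 = 15 is longest, so the finish becomes 15 hours.

E, D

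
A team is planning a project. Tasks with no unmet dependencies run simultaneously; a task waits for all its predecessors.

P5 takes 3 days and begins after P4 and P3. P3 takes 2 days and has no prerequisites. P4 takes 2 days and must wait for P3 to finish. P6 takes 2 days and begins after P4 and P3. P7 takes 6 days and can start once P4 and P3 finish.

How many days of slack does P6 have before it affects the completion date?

4

Critical path: P3→P4→P7 = 2+2+6 = 10, so the finish is 10 days.
The longest chain containing P6 totals 6 days.
Slack of P6 = 8 − 4 = 4 days.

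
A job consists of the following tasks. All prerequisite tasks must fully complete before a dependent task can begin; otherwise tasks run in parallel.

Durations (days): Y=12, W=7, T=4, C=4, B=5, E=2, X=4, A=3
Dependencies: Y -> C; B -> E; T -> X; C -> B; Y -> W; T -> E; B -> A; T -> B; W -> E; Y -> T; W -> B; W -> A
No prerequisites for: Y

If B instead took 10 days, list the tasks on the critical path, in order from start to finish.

Y, W, B, A

As given, the longest chain is Y→W→B→A = 12+7+5+3 = 27, so the finish is 27 days.
B is on the critical path; changing it to 10 makes that path 32 days.
That remains the longest chain; total 32 days.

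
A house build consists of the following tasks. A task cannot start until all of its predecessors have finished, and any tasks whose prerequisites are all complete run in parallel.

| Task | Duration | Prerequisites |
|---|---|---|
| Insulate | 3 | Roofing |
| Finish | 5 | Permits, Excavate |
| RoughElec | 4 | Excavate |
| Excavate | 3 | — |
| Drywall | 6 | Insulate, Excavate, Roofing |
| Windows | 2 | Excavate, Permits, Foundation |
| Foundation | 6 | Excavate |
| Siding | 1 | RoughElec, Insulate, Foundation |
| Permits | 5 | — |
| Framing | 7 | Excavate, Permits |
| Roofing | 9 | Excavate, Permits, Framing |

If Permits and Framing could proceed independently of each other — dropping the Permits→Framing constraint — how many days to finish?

28

Original critical path: Permits→Framing→Roofing→Insulate→Drywall = 5+7+9+3+6 = 30 ⇒ 30 days.
Without Permits→Framing, Framing's earliest start moves from 5 to 3.
The longest chain is now Excavate→Framing→Roofing→Insulate→Drywall = 3+7+9+3+6 = 28, so the house build takes 28 days.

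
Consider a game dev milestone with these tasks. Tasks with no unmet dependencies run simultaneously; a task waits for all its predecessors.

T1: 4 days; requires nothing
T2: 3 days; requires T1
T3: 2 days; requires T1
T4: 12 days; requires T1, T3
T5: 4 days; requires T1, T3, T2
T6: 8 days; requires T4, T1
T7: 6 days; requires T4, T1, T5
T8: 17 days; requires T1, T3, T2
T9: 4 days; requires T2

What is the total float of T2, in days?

The longest chain is T1→T3→T4→T6 = 4+2+12+8 = 26; overall finish 26 days.
T2 finishes as early as 7 and must finish by 9.
So T2 can slip 9 − 7 = 2 days.

2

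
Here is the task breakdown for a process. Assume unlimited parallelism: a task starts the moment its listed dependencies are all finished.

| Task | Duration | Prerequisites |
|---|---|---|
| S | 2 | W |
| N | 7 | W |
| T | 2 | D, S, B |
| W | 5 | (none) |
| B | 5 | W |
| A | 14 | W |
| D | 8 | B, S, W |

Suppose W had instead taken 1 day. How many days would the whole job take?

Baseline: W→B→D→T = 5+5+8+2 = 20 → 20 days.
W is on the critical path; changing it to 1 makes that path 16 days.
That remains the longest chain; total 16 days.

16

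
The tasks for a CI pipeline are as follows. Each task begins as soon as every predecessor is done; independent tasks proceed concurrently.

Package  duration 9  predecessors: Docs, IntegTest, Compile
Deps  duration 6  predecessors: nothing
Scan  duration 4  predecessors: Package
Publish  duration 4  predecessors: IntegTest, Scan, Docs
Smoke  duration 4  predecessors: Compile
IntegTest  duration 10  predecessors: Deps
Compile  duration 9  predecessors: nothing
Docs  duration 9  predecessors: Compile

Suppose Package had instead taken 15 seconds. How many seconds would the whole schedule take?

Baseline: Compile→Docs→Package→Scan→Publish = 9+9+9+4+4 = 35 → 35 seconds.
Package lies on that path, so at 15 seconds the path becomes 41 seconds.
No other chain overtakes it, so the finish is 41 seconds.

41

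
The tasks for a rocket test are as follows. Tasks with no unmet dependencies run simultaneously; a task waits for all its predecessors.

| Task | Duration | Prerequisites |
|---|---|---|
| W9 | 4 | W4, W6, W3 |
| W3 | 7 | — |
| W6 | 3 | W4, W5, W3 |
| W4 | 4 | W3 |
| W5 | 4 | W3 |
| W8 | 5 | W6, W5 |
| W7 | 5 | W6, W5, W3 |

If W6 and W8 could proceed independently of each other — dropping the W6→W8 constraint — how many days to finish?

Before: longest chain W3→W4→W6→W7 = 7+4+3+5 = 19, finish 19.
Without W6→W8, W8's earliest start moves from 14 to 11.
After: W3→W4→W6→W7 = 7+4+3+5 = 19 → 19 days.

19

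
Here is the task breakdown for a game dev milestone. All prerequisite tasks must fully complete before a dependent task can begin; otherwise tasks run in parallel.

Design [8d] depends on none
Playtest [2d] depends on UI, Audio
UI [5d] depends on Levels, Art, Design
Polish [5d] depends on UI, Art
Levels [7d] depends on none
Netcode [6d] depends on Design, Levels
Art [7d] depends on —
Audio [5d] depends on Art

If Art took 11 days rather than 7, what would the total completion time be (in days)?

Critical path before the change: Design→UI→Polish = 8+5+5 = 18 giving 18 days.
The longest path through Art is only 17 days, so Art has float 1.
The binding chain switches to Art→UI→Polish = 11+5+5 = 21; finish 21 days.

21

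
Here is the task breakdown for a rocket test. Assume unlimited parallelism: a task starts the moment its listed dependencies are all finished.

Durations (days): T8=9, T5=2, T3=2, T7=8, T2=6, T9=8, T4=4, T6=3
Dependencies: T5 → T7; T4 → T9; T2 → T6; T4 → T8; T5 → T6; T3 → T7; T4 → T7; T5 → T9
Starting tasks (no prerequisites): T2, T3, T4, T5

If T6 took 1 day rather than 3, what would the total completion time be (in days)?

13

The binding path is T4→T8 = 4+9 = 13; finish at 13 days.
T6 is off the critical path — its longest chain is 9 days, giving 4 of slack.
That remains the longest chain; total 13 days.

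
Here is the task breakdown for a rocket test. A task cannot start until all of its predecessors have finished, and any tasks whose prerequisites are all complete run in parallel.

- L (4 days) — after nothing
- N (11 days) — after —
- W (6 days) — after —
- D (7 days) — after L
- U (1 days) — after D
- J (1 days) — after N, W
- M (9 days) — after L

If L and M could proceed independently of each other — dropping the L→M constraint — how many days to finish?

With the dependency in place, L→M = 4+9 = 13 sets the finish at 13 days.
Without L→M, M's earliest start moves from 4 to 0.
New critical path: L→D→U = 4+7+1 = 12 ⇒ 12 days.

12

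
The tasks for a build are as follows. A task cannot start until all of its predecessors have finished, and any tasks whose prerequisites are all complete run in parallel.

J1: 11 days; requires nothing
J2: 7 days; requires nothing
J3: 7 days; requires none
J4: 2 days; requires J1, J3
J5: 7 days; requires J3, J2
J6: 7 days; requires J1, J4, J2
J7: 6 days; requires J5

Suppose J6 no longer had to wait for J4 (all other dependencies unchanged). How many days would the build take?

20

Original critical path: J1→J4→J6 = 11+2+7 = 20 ⇒ 20 days.
Without J4→J6, J6's earliest start moves from 13 to 11.
After: J2→J5→J7 = 7+7+6 = 20 → 20 days.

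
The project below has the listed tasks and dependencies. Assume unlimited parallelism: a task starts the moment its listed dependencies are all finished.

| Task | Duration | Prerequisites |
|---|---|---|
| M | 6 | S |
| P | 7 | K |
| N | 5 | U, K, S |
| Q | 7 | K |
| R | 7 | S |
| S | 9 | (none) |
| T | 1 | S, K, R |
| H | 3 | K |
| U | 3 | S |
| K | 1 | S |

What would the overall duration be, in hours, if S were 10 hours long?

Baseline: S→U→N = 9+3+5 = 17 → 17 hours.
Since S is critical, the +1 change carries straight to that chain (now 18 hours).
That remains the longest chain; total 18 hours.

18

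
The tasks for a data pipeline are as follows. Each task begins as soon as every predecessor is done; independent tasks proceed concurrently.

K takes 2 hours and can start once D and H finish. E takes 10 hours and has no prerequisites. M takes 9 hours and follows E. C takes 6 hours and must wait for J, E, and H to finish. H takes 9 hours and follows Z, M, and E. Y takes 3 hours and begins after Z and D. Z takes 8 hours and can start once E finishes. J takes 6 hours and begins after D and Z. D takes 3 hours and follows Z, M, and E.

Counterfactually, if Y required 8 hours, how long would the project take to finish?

Baseline: E→M→H→C = 10+9+9+6 = 34 → 34 hours.
Y has 9 hours of float (longest path through it is 25).
That remains the longest chain; total 34 hours.

34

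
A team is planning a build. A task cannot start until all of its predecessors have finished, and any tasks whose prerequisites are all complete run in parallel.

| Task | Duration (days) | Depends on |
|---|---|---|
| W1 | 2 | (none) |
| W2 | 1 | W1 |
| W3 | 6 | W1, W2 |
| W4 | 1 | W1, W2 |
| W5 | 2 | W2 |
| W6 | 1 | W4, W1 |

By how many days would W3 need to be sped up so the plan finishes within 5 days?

Current finish: 9 days; target: 5.
W3 is on every critical path, so each day cut from W3 cuts the finish by one (this holds down to a finish of 5).
Need 9 − 5 = 4 days off W3 → W3 becomes 2 days, finish becomes 5.

4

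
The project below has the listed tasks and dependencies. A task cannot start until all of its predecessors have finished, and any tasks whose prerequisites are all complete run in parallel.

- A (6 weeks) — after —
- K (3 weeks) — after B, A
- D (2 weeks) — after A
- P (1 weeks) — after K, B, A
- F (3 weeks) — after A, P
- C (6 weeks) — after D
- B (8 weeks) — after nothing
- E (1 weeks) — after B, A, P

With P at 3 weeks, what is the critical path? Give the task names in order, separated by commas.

B, K, P, F

Baseline: B→K→P→F = 8+3+1+3 = 15 → 15 weeks.
P is on the critical path; changing it to 3 makes that path 17 weeks.
That remains the longest chain; total 17 weeks.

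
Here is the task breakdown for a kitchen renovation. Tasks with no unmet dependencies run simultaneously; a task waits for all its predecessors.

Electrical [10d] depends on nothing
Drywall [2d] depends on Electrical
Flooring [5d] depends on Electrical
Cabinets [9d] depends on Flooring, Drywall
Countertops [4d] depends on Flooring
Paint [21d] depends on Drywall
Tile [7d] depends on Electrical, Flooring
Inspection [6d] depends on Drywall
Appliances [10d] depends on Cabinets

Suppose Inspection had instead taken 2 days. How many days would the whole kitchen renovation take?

34

Actual critical path: Electrical→Flooring→Cabinets→Appliances = 10+5+9+10 = 34 ⇒ 34 days.
The longest path through Inspection is only 18 days, so Inspection has float 16.
No other chain overtakes it, so the finish is 34 days.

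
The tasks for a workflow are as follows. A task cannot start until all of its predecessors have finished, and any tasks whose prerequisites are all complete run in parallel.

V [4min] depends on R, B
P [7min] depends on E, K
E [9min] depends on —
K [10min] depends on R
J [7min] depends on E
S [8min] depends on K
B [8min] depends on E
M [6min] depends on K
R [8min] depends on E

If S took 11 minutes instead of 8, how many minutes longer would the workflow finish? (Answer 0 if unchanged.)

The binding path is E→R→K→S = 9+8+10+8 = 35; finish at 35 minutes.
S lies on that path, so at 11 minutes the path becomes 38 minutes.
The critical path is still E→R→K→S; finish is now 38 minutes.
Change in finish: 38 − 35 = +3 minutes.

3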